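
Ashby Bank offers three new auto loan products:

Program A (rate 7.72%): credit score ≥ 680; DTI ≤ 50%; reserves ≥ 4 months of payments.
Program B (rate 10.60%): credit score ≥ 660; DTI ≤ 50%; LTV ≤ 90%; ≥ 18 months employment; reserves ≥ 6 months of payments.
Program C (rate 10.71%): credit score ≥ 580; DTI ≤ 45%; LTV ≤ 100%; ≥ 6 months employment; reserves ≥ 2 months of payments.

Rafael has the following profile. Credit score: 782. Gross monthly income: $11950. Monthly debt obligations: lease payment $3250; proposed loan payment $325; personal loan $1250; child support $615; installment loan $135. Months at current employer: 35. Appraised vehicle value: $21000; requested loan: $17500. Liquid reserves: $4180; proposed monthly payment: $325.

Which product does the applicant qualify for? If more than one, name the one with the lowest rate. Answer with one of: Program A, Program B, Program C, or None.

Total debts = (3,250 + 325 + 1,250 + 615 + 135) = 5,575; DTI = 5,575/11,950 = 46.7%.
LTV = 17,500/21,000 = 83.3%.
Reserves = 4,180/325 = 12.9 months.
Program A: score 782 ≥ 680; DTI 46.7% ≤ 50%; reserves 12.9 ≥ 4 mo → qualifies.
Program B: score 782 ≥ 660; DTI 46.7% ≤ 50%; LTV 83.3% ≤ 90%; employment 35 ≥ 18 mo; reserves 12.9 ≥ 6 mo → qualifies.
Program C: score 782 ≥ 580; DTI 46.7% > 45%; LTV 83.3% ≤ 100%; employment 35 ≥ 6 mo; reserves 12.9 ≥ 2 mo → does not qualify.
Qualifying: Program A, Program B. Lowest rate is 7.72% → Program A.

Program A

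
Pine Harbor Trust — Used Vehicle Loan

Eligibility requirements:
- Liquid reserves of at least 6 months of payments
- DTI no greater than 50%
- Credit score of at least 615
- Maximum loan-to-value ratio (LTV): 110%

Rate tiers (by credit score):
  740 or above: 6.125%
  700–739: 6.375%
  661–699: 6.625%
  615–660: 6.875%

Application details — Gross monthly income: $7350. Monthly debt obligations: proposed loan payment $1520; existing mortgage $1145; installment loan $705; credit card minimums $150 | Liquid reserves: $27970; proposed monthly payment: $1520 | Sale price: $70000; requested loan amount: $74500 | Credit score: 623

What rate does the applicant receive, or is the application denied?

Credit score 623 ≥ 615 (meets minimum)
Total monthly debts = (1,520 + 1,145 + 705 + 150) = 3,520. DTI: 3,520 ÷ 7,350 = 47.9%, within the 50% cap
Reserves = 27,970/1,520 = 18.4 months ≥ 6
Loan-to-value = 74,500/70,000 = 106.4% — pass (110% max)
All requirements met. Score 623 falls in the 615–660 tier → 6.875%.

Approved at 6.875%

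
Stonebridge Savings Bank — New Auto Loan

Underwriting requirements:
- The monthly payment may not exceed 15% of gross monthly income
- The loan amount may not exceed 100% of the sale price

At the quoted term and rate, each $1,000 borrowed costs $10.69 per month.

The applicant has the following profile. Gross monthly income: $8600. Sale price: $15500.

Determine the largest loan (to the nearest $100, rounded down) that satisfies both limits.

Payment cap: 15% × $8,600 = $1,290/month.
At $10.69 per $1,000, that supports 1,290/10.69 × 1,000 ≈ $120,673 → $120,600.
LTV cap: 100% × $15,500 = $15,500 → $15,500.
Binding constraint: loan-to-value.

$15,500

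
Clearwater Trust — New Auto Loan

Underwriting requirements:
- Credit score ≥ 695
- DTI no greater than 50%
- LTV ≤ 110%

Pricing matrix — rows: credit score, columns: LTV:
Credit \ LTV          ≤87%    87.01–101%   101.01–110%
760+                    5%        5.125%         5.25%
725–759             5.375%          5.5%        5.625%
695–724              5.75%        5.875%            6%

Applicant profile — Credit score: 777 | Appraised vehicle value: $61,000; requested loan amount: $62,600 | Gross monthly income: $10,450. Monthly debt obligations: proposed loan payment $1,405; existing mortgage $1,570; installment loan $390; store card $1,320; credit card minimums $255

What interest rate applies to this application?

Credit score 777 ≥ 695; Total monthly debts = (1,405 + 1,570 + 390 + 1,320 + 255) = 4,940. Debt-to-income = 4,940/10,450 = 47.3% — meets 50% limit
Loan-to-value = 62,600/61,000 = 102.6% — pass (110% max)
Row: 777 falls in 760+. Column: 102.6% falls in 101.01–110%. Rate = 5.25%.

5.25%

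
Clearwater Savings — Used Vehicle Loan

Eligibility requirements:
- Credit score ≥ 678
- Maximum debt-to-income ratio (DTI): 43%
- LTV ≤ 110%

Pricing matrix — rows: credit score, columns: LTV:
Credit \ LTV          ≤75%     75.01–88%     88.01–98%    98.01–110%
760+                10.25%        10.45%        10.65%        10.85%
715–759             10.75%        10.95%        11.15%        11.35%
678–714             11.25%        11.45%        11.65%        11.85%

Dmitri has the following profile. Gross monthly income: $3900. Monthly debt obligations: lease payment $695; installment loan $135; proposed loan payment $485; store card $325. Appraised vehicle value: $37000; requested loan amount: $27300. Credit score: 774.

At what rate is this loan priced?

10.25%

Credit score 774 ≥ 678; Total monthly debts = (695 + 135 + 485 + 325) = 1,640. Debt-to-income = 1,640/3,900 = 42.1% — meets 43% limit
Loan-to-value = 27,300/37,000 = 73.8% — pass (110% max)
Credit 774 → row 760+; LTV 73.8% → column ≤75%. Grid cell → 10.25%.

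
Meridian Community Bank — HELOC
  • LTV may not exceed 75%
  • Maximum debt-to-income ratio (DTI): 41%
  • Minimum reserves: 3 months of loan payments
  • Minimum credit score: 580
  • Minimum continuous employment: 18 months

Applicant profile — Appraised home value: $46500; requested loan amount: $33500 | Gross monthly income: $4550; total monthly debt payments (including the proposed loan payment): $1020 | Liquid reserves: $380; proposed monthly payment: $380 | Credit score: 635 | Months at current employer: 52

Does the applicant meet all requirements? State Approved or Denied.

Loan-to-value = 33,500/46,500 = 72% — pass (75% max)
DTI: 1,020 ÷ 4,550 = 22.4%, within the 41% cap
Reserves: 380 ÷ 380 = 1.0 months (below 3-month minimum)
Credit score 635 ≥ 580 (meets)
Employment 52 ≥ 18 months
Fails on reserves.

Denied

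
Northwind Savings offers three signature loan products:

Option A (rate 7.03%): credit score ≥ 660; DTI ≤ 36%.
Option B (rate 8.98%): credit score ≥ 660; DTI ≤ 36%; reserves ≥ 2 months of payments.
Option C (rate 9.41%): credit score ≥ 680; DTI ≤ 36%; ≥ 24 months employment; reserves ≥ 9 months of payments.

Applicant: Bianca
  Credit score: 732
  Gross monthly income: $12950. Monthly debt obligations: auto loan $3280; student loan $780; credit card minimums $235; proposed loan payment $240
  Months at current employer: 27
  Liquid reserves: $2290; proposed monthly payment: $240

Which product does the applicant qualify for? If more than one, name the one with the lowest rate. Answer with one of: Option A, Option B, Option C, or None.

Total debts = (3,280 + 780 + 235 + 240) = 4,535; DTI = 4,535/12,950 = 35%.
Reserves = 2,290/240 = 9.5 months.
Option A: score 732 ≥ 660; DTI 35% ≤ 36% → qualifies.
Option B: score 732 ≥ 660; DTI 35% ≤ 36%; reserves 9.5 ≥ 2 mo → qualifies.
Option C: score 732 ≥ 680; DTI 35% ≤ 36%; employment 27 ≥ 24 mo; reserves 9.5 ≥ 9 mo → qualifies.
Qualifying: Option A, Option B, Option C. Lowest rate is 7.03% → Option A.

Option A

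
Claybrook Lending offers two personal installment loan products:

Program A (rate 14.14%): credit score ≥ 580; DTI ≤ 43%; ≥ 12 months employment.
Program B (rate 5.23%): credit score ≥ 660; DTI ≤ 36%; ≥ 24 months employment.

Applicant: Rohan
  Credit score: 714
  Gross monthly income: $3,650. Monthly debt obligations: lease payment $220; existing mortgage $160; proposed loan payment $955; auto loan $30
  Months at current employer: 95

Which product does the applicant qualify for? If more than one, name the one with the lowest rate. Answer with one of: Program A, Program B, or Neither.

Total debts = (220 + 160 + 955 + 30) = 1,365; DTI = 1,365/3,650 = 37.4%.
Program A: score 714 ≥ 580; DTI 37.4% ≤ 43%; employment 95 ≥ 12 mo → qualifies.
Program B: score 714 ≥ 660; DTI 37.4% > 36%; employment 95 ≥ 24 mo → does not qualify.

Program A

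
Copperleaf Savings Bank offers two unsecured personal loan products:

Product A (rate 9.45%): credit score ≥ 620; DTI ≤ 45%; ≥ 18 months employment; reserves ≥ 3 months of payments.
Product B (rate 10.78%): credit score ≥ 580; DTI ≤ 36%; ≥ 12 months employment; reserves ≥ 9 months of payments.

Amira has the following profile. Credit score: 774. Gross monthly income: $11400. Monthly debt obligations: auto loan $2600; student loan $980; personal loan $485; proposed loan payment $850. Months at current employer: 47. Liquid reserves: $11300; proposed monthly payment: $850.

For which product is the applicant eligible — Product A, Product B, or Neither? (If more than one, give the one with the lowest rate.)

Product A

Total debts = (2,600 + 980 + 485 + 850) = 4,915; DTI = 4,915/11,400 = 43.1%.
Reserves = 11,300/850 = 13.3 months.
Product A: score 774 ≥ 620; DTI 43.1% ≤ 45%; employment 47 ≥ 18 mo; reserves 13.3 ≥ 3 mo → qualifies.
Product B: score 774 ≥ 580; DTI 43.1% > 36%; employment 47 ≥ 12 mo; reserves 13.3 ≥ 9 mo → does not qualify.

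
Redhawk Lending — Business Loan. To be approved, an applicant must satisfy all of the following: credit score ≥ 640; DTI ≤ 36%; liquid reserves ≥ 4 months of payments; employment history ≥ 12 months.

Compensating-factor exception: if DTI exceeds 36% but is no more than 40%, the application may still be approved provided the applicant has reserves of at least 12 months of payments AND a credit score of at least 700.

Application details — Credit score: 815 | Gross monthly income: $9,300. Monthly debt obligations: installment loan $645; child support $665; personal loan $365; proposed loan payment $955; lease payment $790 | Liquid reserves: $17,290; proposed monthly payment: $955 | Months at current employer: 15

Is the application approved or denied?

Approved

Credit score 815 ≥ 640 (meets base)
Total debts = (645 + 665 + 365 + 955 + 790) = 3,420. DTI = 3,420/9,300 = 36.8% > 36% — standard DTI limit exceeded.
Liquid reserves cover 17,290/955 = 18.1 months — ≥ 4 required
Employment 15 ≥ 12 months
DTI 36.8% is within the 36%–40% exception band; checking compensating factors.
Override check — reserves: 18.1 mo (ok); score: 815 (ok).
Both override conditions satisfied; DTI exception granted.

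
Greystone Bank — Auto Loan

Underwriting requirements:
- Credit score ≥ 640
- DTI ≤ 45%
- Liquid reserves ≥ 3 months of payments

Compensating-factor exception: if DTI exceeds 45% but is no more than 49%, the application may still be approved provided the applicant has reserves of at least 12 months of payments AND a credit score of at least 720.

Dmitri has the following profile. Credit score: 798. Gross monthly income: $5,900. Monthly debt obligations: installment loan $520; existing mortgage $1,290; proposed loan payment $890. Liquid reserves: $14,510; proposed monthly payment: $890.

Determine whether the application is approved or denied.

Approved

Credit score 798 ≥ 640 (meets base)
Total debts = (520 + 1,290 + 890) = 2,700. DTI = 2,700/5,900 = 45.8% > 45% — standard DTI limit exceeded.
Reserves: 14,510 ÷ 890 = 16.3 months (meets 3-month minimum)
45.8% falls in the override range (45%–49%), so the compensating-factor test applies.
Reserves 16.3 ≥ 12 months; credit score 798 ≥ 720.
Both compensating conditions met → exception applies.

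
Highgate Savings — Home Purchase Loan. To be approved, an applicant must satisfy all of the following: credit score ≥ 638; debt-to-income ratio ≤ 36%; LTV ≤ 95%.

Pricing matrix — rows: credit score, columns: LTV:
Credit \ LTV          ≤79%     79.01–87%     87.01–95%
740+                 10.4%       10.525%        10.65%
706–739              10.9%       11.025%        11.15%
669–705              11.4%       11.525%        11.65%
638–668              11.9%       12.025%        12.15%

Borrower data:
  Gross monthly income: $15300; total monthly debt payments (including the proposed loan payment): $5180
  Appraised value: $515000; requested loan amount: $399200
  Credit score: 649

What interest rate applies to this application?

Credit score 649 ≥ 638; DTI: 5,180 ÷ 15,300 = 33.9%, within the 36% cap
LTV = 399,200/515,000 = 77.5% ≤ 95%
Row: 649 falls in 638–668. Column: 77.5% falls in ≤79%. Rate = 11.9%.

11.9%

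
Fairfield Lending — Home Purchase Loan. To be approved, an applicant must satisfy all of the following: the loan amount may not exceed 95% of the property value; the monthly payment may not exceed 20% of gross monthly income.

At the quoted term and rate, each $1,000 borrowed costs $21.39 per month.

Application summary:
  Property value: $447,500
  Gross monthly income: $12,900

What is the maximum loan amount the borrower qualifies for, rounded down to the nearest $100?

Payment cap: 20% × $12,900 = $2,580/month.
At $21.39 per $1,000, that supports 2,580/21.39 × 1,000 ≈ $120,617 → $120,600.
LTV cap: 95% × $447,500 = $425,125 → $425,100.
Binding constraint: payment-to-income.

$120,600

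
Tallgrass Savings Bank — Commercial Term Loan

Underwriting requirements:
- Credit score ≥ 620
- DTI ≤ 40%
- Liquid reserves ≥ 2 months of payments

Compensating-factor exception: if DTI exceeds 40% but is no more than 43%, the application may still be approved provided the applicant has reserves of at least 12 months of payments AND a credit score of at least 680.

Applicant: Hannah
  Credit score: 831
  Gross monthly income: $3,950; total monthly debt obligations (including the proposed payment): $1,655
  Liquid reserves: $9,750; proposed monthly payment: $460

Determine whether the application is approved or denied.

Approved

Credit score 831 ≥ 620 (meets base)
DTI: 1,655 ÷ 3,950 = 41.9%, over the 40% base limit.
Reserves = 9,750/460 = 21.2 months ≥ 2
DTI 41.9% is within the 40%–43% exception band; checking compensating factors.
Reserves 21.2 ≥ 12 months; credit score 831 ≥ 680.
Both compensating conditions met → exception applies.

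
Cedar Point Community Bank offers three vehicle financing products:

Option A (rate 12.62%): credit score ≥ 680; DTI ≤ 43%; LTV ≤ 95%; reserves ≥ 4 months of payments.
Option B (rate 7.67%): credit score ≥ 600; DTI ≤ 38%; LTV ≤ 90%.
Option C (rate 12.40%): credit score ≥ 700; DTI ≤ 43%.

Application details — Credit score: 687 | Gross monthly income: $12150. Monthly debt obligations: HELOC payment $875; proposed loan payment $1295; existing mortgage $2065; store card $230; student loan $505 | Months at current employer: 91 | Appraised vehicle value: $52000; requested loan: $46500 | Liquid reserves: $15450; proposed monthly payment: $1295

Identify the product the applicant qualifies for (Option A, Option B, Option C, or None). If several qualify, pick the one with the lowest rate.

Total debts = (875 + 1,295 + 2,065 + 230 + 505) = 4,970; DTI = 4,970/12,150 = 40.9%.
LTV = 46,500/52,000 = 89.4%.
Reserves = 15,450/1,295 = 11.9 months.
Option A: score 687 ≥ 680; DTI 40.9% ≤ 43%; LTV 89.4% ≤ 95%; reserves 11.9 ≥ 4 mo → qualifies.
Option B: score 687 ≥ 600; DTI 40.9% > 38%; LTV 89.4% ≤ 90% → does not qualify.
Option C: score 687 < 700; DTI 40.9% ≤ 43% → does not qualify.

Option A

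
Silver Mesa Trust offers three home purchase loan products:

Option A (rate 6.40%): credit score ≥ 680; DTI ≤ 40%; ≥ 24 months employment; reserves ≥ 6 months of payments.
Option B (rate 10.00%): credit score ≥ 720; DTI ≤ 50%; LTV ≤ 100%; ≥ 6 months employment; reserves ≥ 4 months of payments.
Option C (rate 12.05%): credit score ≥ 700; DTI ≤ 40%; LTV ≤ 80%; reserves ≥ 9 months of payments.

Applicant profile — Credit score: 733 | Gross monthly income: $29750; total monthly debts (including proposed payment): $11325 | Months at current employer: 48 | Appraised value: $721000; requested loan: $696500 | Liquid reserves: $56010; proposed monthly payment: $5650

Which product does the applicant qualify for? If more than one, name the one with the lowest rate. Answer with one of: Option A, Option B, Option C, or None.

DTI = 11,325/29,750 = 38.1%.
LTV = 696,500/721,000 = 96.6%.
Reserves = 56,010/5,650 = 9.9 months.
Option A: score 733 ≥ 680; DTI 38.1% ≤ 40%; employment 48 ≥ 24 mo; reserves 9.9 ≥ 6 mo → qualifies.
Option B: score 733 ≥ 720; DTI 38.1% ≤ 50%; LTV 96.6% ≤ 100%; employment 48 ≥ 6 mo; reserves 9.9 ≥ 4 mo → qualifies.
Option C: score 733 ≥ 700; DTI 38.1% ≤ 40%; LTV 96.6% > 80%; reserves 9.9 ≥ 9 mo → does not qualify.
Qualifying: Option A, Option B. Lowest rate is 6.40% → Option A.

Option A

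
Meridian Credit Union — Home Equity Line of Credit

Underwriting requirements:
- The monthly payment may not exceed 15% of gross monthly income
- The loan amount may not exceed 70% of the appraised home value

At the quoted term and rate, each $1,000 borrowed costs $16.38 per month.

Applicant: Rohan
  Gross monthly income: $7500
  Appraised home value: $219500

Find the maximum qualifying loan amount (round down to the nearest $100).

Payment cap: 15% × $7,500 = $1,125/month.
At $16.38 per $1,000, that supports 1,125/16.38 × 1,000 ≈ $68,681 → $68,600.
LTV cap: 70% × $219,500 = $153,650 → $153,600.
Binding constraint: payment-to-income.

$68,600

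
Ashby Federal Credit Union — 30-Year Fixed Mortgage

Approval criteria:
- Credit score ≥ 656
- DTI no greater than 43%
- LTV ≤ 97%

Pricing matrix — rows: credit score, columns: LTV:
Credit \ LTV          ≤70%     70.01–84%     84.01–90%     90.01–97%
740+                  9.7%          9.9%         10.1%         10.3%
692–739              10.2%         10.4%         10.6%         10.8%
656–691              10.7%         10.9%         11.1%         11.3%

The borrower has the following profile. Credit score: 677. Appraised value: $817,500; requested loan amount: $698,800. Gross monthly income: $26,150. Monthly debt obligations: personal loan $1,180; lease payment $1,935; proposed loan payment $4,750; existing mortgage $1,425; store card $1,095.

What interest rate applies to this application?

Credit score 677 ≥ 656; Total monthly debts = (1,180 + 1,935 + 4,750 + 1,425 + 1,095) = 10,385. Debt-to-income = 10,385/26,150 = 39.7% — meets 43% limit
LTV = 698,800/817,500 = 85.5% ≤ 97%
Score 677 is in the 656–691 band; LTV 85.5% is in the 84.01–90% band → 11.1%.

11.1%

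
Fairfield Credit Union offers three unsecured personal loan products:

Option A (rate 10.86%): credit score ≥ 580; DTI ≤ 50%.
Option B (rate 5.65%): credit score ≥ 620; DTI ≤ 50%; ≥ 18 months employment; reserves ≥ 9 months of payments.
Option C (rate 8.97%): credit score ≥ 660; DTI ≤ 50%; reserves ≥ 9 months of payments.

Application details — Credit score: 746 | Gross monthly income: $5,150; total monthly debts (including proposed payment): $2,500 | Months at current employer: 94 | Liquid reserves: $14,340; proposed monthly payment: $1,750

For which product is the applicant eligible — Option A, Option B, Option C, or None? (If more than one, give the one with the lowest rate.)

Option A

DTI = 2,500/5,150 = 48.5%.
Reserves = 14,340/1,750 = 8.2 months.
Option A: score 746 ≥ 580; DTI 48.5% ≤ 50% → qualifies.
Option B: score 746 ≥ 620; DTI 48.5% ≤ 50%; employment 94 ≥ 18 mo; reserves 8.2 < 9 mo → does not qualify.
Option C: score 746 ≥ 660; DTI 48.5% ≤ 50%; reserves 8.2 < 9 mo → does not qualify.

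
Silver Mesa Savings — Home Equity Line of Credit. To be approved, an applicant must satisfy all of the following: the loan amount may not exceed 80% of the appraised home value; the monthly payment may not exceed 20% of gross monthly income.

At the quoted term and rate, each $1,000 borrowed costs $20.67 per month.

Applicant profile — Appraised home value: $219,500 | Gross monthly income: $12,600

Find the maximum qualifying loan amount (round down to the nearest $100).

$121,900

Payment cap: 20% × $12,600 = $2,520/month.
At $20.67 per $1,000, that supports 2,520/20.67 × 1,000 ≈ $121,915 → $121,900.
LTV cap: 80% × $219,500 = $175,600 → $175,600.
Binding constraint: payment-to-income.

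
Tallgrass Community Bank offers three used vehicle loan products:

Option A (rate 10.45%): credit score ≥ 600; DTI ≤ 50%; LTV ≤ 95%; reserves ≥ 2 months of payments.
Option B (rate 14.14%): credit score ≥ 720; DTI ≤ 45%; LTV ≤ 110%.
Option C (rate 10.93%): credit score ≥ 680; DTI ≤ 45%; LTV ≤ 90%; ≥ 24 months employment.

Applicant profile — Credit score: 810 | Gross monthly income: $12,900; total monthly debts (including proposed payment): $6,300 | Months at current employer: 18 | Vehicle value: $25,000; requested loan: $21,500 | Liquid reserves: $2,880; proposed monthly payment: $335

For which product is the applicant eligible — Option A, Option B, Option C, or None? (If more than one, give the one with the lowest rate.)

Option A

DTI = 6,300/12,900 = 48.8%.
LTV = 21,500/25,000 = 86%.
Reserves = 2,880/335 = 8.6 months.
Option A: score 810 ≥ 600; DTI 48.8% ≤ 50%; LTV 86% ≤ 95%; reserves 8.6 ≥ 2 mo → qualifies.
Option B: score 810 ≥ 720; DTI 48.8% > 45%; LTV 86% ≤ 110% → does not qualify.
Option C: score 810 ≥ 680; DTI 48.8% > 45%; LTV 86% ≤ 90%; employment 18 < 24 mo → does not qualify.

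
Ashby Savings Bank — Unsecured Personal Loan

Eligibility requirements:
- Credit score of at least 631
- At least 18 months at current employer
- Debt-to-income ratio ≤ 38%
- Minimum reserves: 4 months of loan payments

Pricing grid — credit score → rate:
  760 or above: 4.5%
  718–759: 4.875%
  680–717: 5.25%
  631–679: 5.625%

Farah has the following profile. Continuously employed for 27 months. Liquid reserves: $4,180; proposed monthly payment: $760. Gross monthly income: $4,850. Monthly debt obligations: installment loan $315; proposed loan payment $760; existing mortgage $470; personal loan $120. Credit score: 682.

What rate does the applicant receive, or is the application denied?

Credit score 682 ≥ 631 (meets minimum)
Reserves = 4,180/760 = 5.5 months ≥ 4
Employment 27 ≥ 18 months
Total monthly debts = (315 + 760 + 470 + 120) = 1,665. DTI = 1,665/4,850 = 34.3% ≤ 38%
All requirements met. Score 682 falls in the 680–717 tier → 5.25%.

Approved at 5.25%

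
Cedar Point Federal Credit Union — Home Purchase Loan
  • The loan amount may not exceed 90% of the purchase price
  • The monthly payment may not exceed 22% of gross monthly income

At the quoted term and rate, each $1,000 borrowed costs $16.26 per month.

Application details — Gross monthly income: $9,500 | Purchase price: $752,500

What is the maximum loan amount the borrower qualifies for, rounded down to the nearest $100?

Payment cap: 22% × $9,500 = $2,090/month.
At $16.26 per $1,000, that supports 2,090/16.26 × 1,000 ≈ $128,536 → $128,500.
LTV cap: 90% × $752,500 = $677,250 → $677,200.
Binding constraint: payment-to-income.

$128,500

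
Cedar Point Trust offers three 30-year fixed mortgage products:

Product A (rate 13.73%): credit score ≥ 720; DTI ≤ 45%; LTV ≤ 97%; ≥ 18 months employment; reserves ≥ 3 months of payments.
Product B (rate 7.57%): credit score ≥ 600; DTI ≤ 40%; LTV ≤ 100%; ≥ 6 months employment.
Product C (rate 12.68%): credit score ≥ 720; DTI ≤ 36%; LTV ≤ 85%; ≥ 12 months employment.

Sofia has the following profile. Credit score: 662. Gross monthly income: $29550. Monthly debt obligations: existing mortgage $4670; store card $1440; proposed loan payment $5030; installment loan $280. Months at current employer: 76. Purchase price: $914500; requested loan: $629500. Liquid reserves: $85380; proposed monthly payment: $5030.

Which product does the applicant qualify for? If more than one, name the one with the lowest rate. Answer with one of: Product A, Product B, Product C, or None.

Total debts = (4,670 + 1,440 + 5,030 + 280) = 11,420; DTI = 11,420/29,550 = 38.6%.
LTV = 629,500/914,500 = 68.8%.
Reserves = 85,380/5,030 = 17.0 months.
Product A: score 662 < 720; DTI 38.6% ≤ 45%; LTV 68.8% ≤ 97%; employment 76 ≥ 18 mo; reserves 17.0 ≥ 3 mo → does not qualify.
Product B: score 662 ≥ 600; DTI 38.6% ≤ 40%; LTV 68.8% ≤ 100%; employment 76 ≥ 6 mo → qualifies.
Product C: score 662 < 720; DTI 38.6% > 36%; LTV 68.8% ≤ 85%; employment 76 ≥ 12 mo → does not qualify.

Product B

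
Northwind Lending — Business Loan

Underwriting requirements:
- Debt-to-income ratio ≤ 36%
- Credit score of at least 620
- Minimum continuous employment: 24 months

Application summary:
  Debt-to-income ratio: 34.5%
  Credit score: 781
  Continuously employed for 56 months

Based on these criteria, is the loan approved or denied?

Approved

Debt-to-income 34.5% vs 36% cap — pass
Credit score 781 ≥ 620 (meets)
Employment 56 ≥ 24 months
All criteria satisfied.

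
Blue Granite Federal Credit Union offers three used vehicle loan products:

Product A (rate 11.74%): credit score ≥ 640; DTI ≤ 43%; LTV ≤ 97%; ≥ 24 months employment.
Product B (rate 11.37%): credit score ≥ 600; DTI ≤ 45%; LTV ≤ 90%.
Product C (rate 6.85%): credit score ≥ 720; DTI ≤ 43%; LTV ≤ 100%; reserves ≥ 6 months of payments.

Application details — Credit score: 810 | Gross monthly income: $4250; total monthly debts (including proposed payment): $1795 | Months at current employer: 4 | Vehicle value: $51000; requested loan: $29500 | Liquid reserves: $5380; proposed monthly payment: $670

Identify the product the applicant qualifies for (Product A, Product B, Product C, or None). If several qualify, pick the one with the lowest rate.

DTI = 1,795/4,250 = 42.2%.
LTV = 29,500/51,000 = 57.8%.
Reserves = 5,380/670 = 8.0 months.
Product A: score 810 ≥ 640; DTI 42.2% ≤ 43%; LTV 57.8% ≤ 97%; employment 4 < 24 mo → does not qualify.
Product B: score 810 ≥ 600; DTI 42.2% ≤ 45%; LTV 57.8% ≤ 90% → qualifies.
Product C: score 810 ≥ 720; DTI 42.2% ≤ 43%; LTV 57.8% ≤ 100%; reserves 8.0 ≥ 6 mo → qualifies.
Qualifying: Product B, Product C. Lowest rate is 6.85% → Product C.

Product C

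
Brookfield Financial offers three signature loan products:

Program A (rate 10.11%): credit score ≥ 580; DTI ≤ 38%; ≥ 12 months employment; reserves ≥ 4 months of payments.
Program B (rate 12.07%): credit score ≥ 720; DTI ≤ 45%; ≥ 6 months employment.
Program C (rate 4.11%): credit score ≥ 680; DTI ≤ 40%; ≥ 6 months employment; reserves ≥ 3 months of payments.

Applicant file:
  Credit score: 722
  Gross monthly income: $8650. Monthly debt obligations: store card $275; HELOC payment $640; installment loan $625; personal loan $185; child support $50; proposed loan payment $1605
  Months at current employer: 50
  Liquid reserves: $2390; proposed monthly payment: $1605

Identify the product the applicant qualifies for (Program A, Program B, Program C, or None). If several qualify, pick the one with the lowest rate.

Program B

Total debts = (275 + 640 + 625 + 185 + 50 + 1,605) = 3,380; DTI = 3,380/8,650 = 39.1%.
Reserves = 2,390/1,605 = 1.5 months.
Program A: score 722 ≥ 580; DTI 39.1% > 38%; employment 50 ≥ 12 mo; reserves 1.5 < 4 mo → does not qualify.
Program B: score 722 ≥ 720; DTI 39.1% ≤ 45%; employment 50 ≥ 6 mo → qualifies.
Program C: score 722 ≥ 680; DTI 39.1% ≤ 40%; employment 50 ≥ 6 mo; reserves 1.5 < 3 mo → does not qualify.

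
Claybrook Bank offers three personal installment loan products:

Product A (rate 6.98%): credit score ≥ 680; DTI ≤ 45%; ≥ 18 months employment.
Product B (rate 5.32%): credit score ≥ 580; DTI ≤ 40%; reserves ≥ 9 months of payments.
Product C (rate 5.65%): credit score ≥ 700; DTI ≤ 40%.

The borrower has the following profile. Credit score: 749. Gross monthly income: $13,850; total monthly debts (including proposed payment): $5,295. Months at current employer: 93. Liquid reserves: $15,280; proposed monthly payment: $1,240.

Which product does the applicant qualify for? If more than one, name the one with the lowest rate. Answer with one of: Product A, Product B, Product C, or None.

Product B

DTI = 5,295/13,850 = 38.2%.
Reserves = 15,280/1,240 = 12.3 months.
Product A: score 749 ≥ 680; DTI 38.2% ≤ 45%; employment 93 ≥ 18 mo → qualifies.
Product B: score 749 ≥ 580; DTI 38.2% ≤ 40%; reserves 12.3 ≥ 9 mo → qualifies.
Product C: score 749 ≥ 700; DTI 38.2% ≤ 40% → qualifies.
Qualifying: Product A, Product B, Product C. Lowest rate is 5.32% → Product B.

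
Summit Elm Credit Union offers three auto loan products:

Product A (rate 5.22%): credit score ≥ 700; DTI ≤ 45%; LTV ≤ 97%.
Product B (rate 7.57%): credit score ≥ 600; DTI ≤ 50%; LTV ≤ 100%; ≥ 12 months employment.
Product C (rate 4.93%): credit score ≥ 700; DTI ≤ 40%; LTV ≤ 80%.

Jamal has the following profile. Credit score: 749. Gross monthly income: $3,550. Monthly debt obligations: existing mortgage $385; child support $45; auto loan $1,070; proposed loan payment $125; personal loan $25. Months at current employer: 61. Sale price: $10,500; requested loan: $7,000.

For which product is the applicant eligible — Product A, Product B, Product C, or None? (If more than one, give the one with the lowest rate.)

Total debts = (385 + 45 + 1,070 + 125 + 25) = 1,650; DTI = 1,650/3,550 = 46.5%.
LTV = 7,000/10,500 = 66.7%.
Product A: score 749 ≥ 700; DTI 46.5% > 45%; LTV 66.7% ≤ 97% → does not qualify.
Product B: score 749 ≥ 600; DTI 46.5% ≤ 50%; LTV 66.7% ≤ 100%; employment 61 ≥ 12 mo → qualifies.
Product C: score 749 ≥ 700; DTI 46.5% > 40%; LTV 66.7% ≤ 80% → does not qualify.

Product B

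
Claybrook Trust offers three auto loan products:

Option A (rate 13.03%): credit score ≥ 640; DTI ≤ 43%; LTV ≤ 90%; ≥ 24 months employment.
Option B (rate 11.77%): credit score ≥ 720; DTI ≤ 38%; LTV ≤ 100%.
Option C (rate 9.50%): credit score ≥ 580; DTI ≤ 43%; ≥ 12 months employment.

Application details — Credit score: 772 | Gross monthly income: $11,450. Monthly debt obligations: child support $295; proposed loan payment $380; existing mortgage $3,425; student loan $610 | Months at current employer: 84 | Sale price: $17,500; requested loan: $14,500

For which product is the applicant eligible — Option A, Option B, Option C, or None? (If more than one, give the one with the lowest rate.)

Option C

Total debts = (295 + 380 + 3,425 + 610) = 4,710; DTI = 4,710/11,450 = 41.1%.
LTV = 14,500/17,500 = 82.9%.
Option A: score 772 ≥ 640; DTI 41.1% ≤ 43%; LTV 82.9% ≤ 90%; employment 84 ≥ 24 mo → qualifies.
Option B: score 772 ≥ 720; DTI 41.1% > 38%; LTV 82.9% ≤ 100% → does not qualify.
Option C: score 772 ≥ 580; DTI 41.1% ≤ 43%; employment 84 ≥ 12 mo → qualifies.
Qualifying: Option A, Option C. Lowest rate is 9.50% → Option C.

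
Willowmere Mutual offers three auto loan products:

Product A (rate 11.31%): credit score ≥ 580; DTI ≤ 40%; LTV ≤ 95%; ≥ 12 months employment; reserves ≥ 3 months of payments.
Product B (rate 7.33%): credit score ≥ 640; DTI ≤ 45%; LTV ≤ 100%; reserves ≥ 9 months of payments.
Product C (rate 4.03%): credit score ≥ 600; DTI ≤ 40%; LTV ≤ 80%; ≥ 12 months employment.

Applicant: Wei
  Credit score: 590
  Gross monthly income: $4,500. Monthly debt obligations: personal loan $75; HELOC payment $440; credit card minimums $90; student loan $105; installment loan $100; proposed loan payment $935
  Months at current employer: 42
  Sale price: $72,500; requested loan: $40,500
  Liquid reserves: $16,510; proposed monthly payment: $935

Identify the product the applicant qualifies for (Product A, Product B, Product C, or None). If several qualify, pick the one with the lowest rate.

Total debts = (75 + 440 + 90 + 105 + 100 + 935) = 1,745; DTI = 1,745/4,500 = 38.8%.
LTV = 40,500/72,500 = 55.9%.
Reserves = 16,510/935 = 17.7 months.
Product A: score 590 ≥ 580; DTI 38.8% ≤ 40%; LTV 55.9% ≤ 95%; employment 42 ≥ 12 mo; reserves 17.7 ≥ 3 mo → qualifies.
Product B: score 590 < 640; DTI 38.8% ≤ 45%; LTV 55.9% ≤ 100%; reserves 17.7 ≥ 9 mo → does not qualify.
Product C: score 590 < 600; DTI 38.8% ≤ 40%; LTV 55.9% ≤ 80%; employment 42 ≥ 12 mo → does not qualify.

Product A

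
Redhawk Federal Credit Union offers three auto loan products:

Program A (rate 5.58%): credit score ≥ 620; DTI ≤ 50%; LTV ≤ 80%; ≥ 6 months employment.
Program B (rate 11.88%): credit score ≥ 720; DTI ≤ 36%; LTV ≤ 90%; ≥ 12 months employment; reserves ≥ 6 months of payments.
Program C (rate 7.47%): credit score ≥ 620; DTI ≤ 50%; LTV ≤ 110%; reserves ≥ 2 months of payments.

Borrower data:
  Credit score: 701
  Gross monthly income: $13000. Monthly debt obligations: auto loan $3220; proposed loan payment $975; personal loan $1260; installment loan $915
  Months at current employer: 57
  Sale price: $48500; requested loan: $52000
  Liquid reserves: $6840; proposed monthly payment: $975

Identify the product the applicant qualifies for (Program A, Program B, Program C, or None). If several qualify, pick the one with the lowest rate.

Total debts = (3,220 + 975 + 1,260 + 915) = 6,370; DTI = 6,370/13,000 = 49%.
LTV = 52,000/48,500 = 107.2%.
Reserves = 6,840/975 = 7.0 months.
Program A: score 701 ≥ 620; DTI 49% ≤ 50%; LTV 107.2% > 80%; employment 57 ≥ 6 mo → does not qualify.
Program B: score 701 < 720; DTI 49% > 36%; LTV 107.2% > 90%; employment 57 ≥ 12 mo; reserves 7.0 ≥ 6 mo → does not qualify.
Program C: score 701 ≥ 620; DTI 49% ≤ 50%; LTV 107.2% ≤ 110%; reserves 7.0 ≥ 2 mo → qualifies.

Program C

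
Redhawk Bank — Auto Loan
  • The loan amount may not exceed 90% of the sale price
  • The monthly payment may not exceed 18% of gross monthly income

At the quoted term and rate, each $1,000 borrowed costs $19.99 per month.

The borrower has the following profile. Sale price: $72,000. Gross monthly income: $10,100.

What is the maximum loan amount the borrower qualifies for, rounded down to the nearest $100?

$64,800

Payment cap: 18% × $10,100 = $1,818/month.
At $19.99 per $1,000, that supports 1,818/19.99 × 1,000 ≈ $90,945 → $90,900.
LTV cap: 90% × $72,000 = $64,800 → $64,800.
Binding constraint: loan-to-value.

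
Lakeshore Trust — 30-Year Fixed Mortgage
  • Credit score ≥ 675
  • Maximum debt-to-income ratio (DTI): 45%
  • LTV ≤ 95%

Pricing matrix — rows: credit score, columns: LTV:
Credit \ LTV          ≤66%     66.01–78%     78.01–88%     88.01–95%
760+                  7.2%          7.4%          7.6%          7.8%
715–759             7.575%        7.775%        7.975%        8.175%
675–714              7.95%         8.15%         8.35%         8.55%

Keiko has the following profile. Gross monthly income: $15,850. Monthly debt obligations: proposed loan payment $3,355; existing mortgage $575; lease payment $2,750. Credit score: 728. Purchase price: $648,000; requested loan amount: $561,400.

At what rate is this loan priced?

7.975%

Credit score 728 ≥ 675; Total monthly debts = (3,355 + 575 + 2,750) = 6,680. Debt-to-income = 6,680/15,850 = 42.1% — meets 45% limit
LTV: 561,400 ÷ 648,000 = 86.6%, within 95% cap
Score 728 is in the 715–759 band; LTV 86.6% is in the 78.01–88% band → 7.975%.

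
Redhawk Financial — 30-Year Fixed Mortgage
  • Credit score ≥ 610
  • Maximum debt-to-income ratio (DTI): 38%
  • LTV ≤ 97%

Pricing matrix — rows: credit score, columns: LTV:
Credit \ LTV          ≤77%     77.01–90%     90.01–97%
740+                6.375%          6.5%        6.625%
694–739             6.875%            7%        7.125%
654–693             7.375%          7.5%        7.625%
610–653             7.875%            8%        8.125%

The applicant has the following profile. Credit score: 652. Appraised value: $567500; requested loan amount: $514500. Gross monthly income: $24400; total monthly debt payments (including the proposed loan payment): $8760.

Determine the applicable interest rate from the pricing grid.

Credit score 652 ≥ 610; DTI: 8,760 ÷ 24,400 = 35.9%, within the 38% cap
LTV: 514,500 ÷ 567,500 = 90.7%, within 97% cap
Row: 652 falls in 610–653. Column: 90.7% falls in 90.01–97%. Rate = 8.125%.

8.125%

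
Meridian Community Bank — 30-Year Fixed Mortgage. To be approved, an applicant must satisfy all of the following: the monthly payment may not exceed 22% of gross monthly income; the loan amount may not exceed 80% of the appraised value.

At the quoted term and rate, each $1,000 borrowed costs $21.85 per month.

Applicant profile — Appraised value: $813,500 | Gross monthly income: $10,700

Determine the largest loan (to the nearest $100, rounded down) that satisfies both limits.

Payment cap: 22% × $10,700 = $2,354/month.
At $21.85 per $1,000, that supports 2,354/21.85 × 1,000 ≈ $107,734 → $107,700.
LTV cap: 80% × $813,500 = $650,800 → $650,800.
Binding constraint: payment-to-income.

$107,700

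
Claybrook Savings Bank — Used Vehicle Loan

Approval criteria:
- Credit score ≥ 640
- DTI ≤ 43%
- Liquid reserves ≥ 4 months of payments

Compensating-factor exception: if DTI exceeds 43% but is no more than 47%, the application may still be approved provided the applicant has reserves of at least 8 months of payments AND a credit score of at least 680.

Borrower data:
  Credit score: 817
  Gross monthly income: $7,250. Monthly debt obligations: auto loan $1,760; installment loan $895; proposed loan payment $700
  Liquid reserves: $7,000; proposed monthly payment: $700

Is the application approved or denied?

Credit score 817 ≥ 640 (meets base)
Total debts = (1,760 + 895 + 700) = 3,355. DTI = 3,355/7,250 = 46.3% > 43% — standard DTI limit exceeded.
Liquid reserves cover 7,000/700 = 10.0 months — ≥ 4 required
46.3% falls in the override range (43%–47%), so the compensating-factor test applies.
Reserves 10.0 ≥ 8 months; credit score 817 ≥ 680.
Both compensating conditions met → exception applies.

Approved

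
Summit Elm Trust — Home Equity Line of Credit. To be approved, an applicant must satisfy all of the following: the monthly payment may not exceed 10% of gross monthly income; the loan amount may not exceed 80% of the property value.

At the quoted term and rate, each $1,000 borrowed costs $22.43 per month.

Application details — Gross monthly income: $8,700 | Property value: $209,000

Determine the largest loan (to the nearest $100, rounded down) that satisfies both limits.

Payment cap: 10% × $8,700 = $870/month.
At $22.43 per $1,000, that supports 870/22.43 × 1,000 ≈ $38,787 → $38,700.
LTV cap: 80% × $209,000 = $167,200 → $167,200.
Binding constraint: payment-to-income.

$38,700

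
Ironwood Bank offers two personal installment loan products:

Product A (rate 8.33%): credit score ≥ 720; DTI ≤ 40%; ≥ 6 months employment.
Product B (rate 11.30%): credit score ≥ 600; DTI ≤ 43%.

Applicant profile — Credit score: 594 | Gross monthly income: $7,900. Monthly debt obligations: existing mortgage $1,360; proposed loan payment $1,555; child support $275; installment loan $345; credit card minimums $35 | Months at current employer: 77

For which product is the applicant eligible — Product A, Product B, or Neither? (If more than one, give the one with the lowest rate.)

Total debts = (1,360 + 1,555 + 275 + 345 + 35) = 3,570; DTI = 3,570/7,900 = 45.2%.
Product A: score 594 < 720; DTI 45.2% > 40%; employment 77 ≥ 6 mo → does not qualify.
Product B: score 594 < 600; DTI 45.2% > 43% → does not qualify.

Neither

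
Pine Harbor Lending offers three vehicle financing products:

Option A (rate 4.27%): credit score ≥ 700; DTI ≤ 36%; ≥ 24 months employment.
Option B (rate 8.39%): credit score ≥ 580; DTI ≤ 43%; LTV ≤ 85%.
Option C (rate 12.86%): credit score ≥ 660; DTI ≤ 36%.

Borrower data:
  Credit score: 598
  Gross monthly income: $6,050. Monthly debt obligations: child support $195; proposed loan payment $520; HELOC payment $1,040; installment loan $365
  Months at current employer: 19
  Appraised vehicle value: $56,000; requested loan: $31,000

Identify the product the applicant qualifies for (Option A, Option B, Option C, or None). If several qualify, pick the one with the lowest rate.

Option B

Total debts = (195 + 520 + 1,040 + 365) = 2,120; DTI = 2,120/6,050 = 35%.
LTV = 31,000/56,000 = 55.4%.
Option A: score 598 < 700; DTI 35% ≤ 36%; employment 19 < 24 mo → does not qualify.
Option B: score 598 ≥ 580; DTI 35% ≤ 43%; LTV 55.4% ≤ 85% → qualifies.
Option C: score 598 < 660; DTI 35% ≤ 36% → does not qualify.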